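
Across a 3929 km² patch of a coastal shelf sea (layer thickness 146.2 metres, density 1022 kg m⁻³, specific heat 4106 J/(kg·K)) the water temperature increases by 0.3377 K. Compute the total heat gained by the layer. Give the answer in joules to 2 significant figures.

8.1×10^17 J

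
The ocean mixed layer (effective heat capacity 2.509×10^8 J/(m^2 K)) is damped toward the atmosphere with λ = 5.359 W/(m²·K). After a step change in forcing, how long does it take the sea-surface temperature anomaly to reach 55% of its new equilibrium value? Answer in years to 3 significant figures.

1.18 years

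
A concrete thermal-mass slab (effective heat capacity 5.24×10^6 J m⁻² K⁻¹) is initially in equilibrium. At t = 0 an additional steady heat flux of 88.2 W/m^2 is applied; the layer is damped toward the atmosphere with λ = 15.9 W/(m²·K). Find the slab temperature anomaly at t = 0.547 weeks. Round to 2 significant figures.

3.5 K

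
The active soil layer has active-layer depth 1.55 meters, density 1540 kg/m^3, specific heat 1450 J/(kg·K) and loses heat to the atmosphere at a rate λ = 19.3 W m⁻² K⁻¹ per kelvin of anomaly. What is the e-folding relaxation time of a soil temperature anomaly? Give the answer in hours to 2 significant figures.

Areal heat capacity C = ρ c_p D = 1540 × 1450 × 1.55 = 3.46×10^6 J/(m²·K).
Relaxation time τ = C / λ = 3.46×10^6 / 19.3 = 1.79×10^5 s.
In hours: 1.79×10^5 s / (3600 s/hour) = 49.8 hours.

50 hours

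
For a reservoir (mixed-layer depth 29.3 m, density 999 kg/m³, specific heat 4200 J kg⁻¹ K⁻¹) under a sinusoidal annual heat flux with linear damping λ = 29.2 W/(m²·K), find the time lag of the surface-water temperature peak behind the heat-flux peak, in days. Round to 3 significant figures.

Areal heat capacity C = ρ c_p D = 999 × 4200 × 29.3 = 1.23×10^8 J m⁻² K⁻¹.
ω = 2π / 3.15×10^7 s = 1.99×10^-7 s⁻¹.
Phase lag φ = arctan(Cω/λ) = arctan(24.5/29.2) = 0.698 rad.
Time lag = φ / ω = 0.698 / 1.99×10^-7 = 3.50×10^6 s = 40.5 days.

40.5 days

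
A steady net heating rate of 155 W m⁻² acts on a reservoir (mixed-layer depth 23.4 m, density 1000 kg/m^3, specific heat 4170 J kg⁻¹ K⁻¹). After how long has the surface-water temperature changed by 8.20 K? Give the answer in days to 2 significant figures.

Areal heat capacity C = ρ c_p D = 1000 × 4170 × 23.4 = 9.76×10^7 J/(m²·K).
Time required: Δt = C ΔT / F = 9.76×10^7 × 8.20 / 155 = 5.16×10^6 s.
In days: 5.16×10^6 s / (86400 s/day) = 59.7 days.

60 days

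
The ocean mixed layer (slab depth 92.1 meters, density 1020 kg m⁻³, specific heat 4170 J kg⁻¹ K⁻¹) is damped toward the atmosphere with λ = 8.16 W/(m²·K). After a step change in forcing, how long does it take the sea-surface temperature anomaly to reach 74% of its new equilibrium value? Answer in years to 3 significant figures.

2.05 years

Areal heat capacity C = ρ c_p D = 1020 × 4170 × 92.1 = 3.92×10^8 J m⁻² K⁻¹.
τ = C / λ = 3.92×10^8 / 8.16 = 4.80×10^7 s.
Fraction reached: 1 − e^(−t/τ) = 0.74 ⇒ t = −τ ln(1 − 0.74) = τ × 1.35.
t = 6.47×10^7 s = 2.05 years.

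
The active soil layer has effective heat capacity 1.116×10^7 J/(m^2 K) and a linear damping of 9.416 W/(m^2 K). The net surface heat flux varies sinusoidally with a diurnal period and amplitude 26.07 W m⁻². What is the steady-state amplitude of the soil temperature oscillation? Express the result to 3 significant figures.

Areal heat capacity C = 1.116×10^7 J/(m^2 K) (given).
Angular frequency ω = 2π / T = 2π / 86400 s = 7.27×10^-5 s⁻¹.
√((Cω)² + λ²) = √((812)² + 9.416²) = 812 W/(m²·K).
Amplitude A = F₀ / √((Cω)²+λ²) = 26.07 / 812 = 0.0321 K.

0.0321 K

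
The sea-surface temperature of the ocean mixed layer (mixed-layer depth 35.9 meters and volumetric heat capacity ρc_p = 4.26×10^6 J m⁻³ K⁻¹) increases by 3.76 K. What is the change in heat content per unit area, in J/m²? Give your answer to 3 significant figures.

Areal heat capacity C = ρc_p × D = 4.26×10^6 × 35.9 = 1.53×10^8 J/(m^2 K).
ΔQ = C ΔT = 1.53×10^8 × 3.76 = 5.75×10^8 J/m².

5.75×10^8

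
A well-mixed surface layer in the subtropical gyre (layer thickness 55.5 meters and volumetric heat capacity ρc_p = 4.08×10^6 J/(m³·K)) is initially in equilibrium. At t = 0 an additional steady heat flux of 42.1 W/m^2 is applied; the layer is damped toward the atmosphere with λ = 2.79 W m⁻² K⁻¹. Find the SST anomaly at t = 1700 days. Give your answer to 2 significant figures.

13 K

Areal heat capacity C = ρc_p × D = 4.08×10^6 × 55.5 = 2.26×10^8 J/(m²·K).
τ = C / λ = 2.26×10^8 / 2.79 = 8.12×10^7 s.
Equilibrium anomaly ΔT_eq = F / λ = 42.1 / 2.79 = 15.1 K.
t = 1700 days = 1.47×10^8 s, so t/τ = 1.81.
ΔT(t) = ΔT_eq (1 − e^(−t/τ)) = 15.1 × (1 − e^−1.81) = 12.6 K.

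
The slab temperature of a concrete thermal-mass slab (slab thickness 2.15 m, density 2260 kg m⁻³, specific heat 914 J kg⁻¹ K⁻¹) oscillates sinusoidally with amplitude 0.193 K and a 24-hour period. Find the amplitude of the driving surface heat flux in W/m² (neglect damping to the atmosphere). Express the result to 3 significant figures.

62.3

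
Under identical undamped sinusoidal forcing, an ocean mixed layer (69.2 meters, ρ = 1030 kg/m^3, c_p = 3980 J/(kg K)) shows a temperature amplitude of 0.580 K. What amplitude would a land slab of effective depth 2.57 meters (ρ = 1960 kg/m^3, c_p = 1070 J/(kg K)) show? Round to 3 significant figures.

30.5 K

C_ocean = 2.84×10^8 J/(m²·K); C_land = 5.39×10^6 J/(m²·K).
A ∝ 1/C ⇒ A_land = A_ocean × C_ocean/C_land = 0.580 × 52.6 = 30.5 K.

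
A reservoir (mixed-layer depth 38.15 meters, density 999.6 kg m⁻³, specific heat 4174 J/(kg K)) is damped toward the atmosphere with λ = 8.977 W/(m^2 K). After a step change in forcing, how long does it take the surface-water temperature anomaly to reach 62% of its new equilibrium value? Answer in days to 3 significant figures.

Areal heat capacity C = ρ c_p D = 999.6 × 4174 × 38.15 = 1.59×10^8 J/(m²·K).
τ = C / λ = 1.59×10^8 / 8.977 = 1.77×10^7 s.
Fraction reached: 1 − e^(−t/τ) = 0.62 ⇒ t = −τ ln(1 − 0.62) = τ × 0.968.
t = 1.72×10^7 s = 199 days.

199 days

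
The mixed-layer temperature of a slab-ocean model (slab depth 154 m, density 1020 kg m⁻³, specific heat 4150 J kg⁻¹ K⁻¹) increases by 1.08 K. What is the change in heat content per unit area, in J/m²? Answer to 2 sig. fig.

7.0×10^8

Areal heat capacity C = ρ c_p D = 1020 × 4150 × 154 = 6.52×10^8 J/(m²·K).
ΔQ = C ΔT = 6.52×10^8 × 1.08 = 7.04×10^8 J/m².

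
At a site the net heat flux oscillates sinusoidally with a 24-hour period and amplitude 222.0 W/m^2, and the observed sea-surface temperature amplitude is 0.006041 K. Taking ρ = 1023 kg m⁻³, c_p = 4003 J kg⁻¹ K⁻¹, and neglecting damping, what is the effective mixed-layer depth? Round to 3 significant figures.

ω = 2π / 86400 s = 7.27×10^-5 s⁻¹.
Required C = F₀ / (A ω) = 222.0 / (0.006041 × 7.27×10^-5) = 5.05×10^8 J/(m²·K).
D = C / (ρ c_p) = 5.05×10^8 / (1023 × 4003) = 123 m.

123 m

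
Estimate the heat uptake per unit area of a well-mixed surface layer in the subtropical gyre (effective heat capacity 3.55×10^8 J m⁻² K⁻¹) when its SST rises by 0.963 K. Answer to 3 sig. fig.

3.42×10^8

Areal heat capacity C = 3.55×10^8 J m⁻² K⁻¹ (given).
ΔQ = C ΔT = 3.55×10^8 × 0.963 = 3.42×10^8 J/m².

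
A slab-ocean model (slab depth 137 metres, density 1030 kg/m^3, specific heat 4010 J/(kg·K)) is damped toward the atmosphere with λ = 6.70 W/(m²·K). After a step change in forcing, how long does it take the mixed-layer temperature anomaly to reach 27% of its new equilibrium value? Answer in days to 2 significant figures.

Areal heat capacity C = ρ c_p D = 1030 × 4010 × 137 = 5.66×10^8 J/(m²·K).
τ = C / λ = 5.66×10^8 / 6.70 = 8.45×10^7 s.
Fraction reached: 1 − e^(−t/τ) = 0.27 ⇒ t = −τ ln(1 − 0.27) = τ × 0.315.
t = 2.66×10^7 s = 308 days.

310 days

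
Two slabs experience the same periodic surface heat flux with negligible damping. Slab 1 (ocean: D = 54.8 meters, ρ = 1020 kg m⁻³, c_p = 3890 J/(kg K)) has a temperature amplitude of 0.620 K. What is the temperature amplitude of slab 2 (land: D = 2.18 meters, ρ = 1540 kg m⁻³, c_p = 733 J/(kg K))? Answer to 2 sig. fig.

C_ocean = 2.17×10^8 J/(m²·K); C_land = 2.46×10^6 J/(m²·K).
A ∝ 1/C ⇒ A_land = A_ocean × C_ocean/C_land = 0.620 × 88.4 = 54.8 K.

55 K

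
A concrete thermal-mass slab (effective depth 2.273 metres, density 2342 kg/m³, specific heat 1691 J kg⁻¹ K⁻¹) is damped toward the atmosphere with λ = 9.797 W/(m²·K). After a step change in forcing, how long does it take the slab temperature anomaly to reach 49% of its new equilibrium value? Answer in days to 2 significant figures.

Areal heat capacity C = ρ c_p D = 2342 × 1691 × 2.273 = 9.00×10^6 J m⁻² K⁻¹.
τ = C / λ = 9.00×10^6 / 9.797 = 9.19×10^5 s.
Fraction reached: 1 − e^(−t/τ) = 0.49 ⇒ t = −τ ln(1 − 0.49) = τ × 0.673.
t = 6.19×10^5 s = 7.16 days.

7.2 days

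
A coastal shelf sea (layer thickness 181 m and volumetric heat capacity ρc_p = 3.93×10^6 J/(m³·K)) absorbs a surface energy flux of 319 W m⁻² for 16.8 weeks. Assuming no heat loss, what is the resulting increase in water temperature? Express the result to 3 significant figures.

Areal heat capacity C = ρc_p × D = 3.93×10^6 × 181 = 7.11×10^8 J m⁻² K⁻¹.
Net heat input Q = F Δt = 319 × (16.8 weeks × 6.048×10^5 s/week) = 3.24×10^9 J/m².
ΔT = Q / C = 3.24×10^9 / 7.11×10^8 = 4.56 K.

4.56 K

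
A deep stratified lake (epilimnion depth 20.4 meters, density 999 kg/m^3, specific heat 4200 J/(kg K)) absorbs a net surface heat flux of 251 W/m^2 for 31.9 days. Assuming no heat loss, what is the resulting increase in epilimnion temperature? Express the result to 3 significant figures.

Areal heat capacity C = ρ c_p D = 999 × 4200 × 20.4 = 8.56×10^7 J/(m^2 K).
Net heat input Q = F Δt = 251 × (31.9 days × 86400 s/day) = 6.92×10^8 J/m².
ΔT = Q / C = 6.92×10^8 / 8.56×10^7 = 8.08 K.

8.08 K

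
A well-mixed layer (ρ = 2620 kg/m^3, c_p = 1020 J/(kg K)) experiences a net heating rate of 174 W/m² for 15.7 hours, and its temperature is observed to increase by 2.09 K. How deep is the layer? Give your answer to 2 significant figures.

Heat input Q = F Δt = 174 × 56500 s = 9.83×10^6 J/m².
Required areal heat capacity C = Q / ΔT = 4.71×10^6 J/(m²·K).
Depth D = C / (ρ c_p) = 4.71×10^6 / (2620 × 1020) = 1.76 m.

1.8 m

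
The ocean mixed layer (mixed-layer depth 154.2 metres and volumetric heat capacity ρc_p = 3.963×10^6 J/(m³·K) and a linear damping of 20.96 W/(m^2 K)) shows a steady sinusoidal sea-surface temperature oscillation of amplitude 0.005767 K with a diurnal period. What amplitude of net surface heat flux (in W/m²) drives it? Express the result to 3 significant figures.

256

Areal heat capacity C = ρc_p × D = 3.963×10^6 × 154.2 = 6.11×10^8 J/(m²·K).
ω = 2π / 86400 s = 7.27×10^-5 s⁻¹.
√((Cω)² + λ²) = √((44400)² + 20.96²) = 44400 W/(m²·K).
F₀ = A × √((Cω)²+λ²) = 0.005767 × 44400 = 256 W/m².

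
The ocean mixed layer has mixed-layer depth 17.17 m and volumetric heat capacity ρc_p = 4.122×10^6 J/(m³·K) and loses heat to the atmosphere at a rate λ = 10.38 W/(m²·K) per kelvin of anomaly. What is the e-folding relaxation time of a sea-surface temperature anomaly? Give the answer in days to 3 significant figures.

78.9 days

Areal heat capacity C = ρc_p × D = 4.122×10^6 × 17.17 = 7.08×10^7 J m⁻² K⁻¹.
Relaxation time τ = C / λ = 7.08×10^7 / 10.38 = 6.82×10^6 s.
In days: 6.82×10^6 s / (86400 s/day) = 78.9 days.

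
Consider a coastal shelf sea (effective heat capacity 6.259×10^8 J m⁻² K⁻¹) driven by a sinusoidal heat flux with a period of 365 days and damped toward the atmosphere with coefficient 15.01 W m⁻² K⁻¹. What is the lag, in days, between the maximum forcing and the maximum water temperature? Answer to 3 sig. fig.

84.3 days

Areal heat capacity C = 6.259×10^8 J m⁻² K⁻¹ (given).
ω = 2π / 3.15×10^7 s = 1.99×10^-7 s⁻¹.
Phase lag φ = arctan(Cω/λ) = arctan(125/15.01) = 1.45 rad.
Time lag = φ / ω = 1.45 / 1.99×10^-7 = 7.28×10^6 s = 84.3 days.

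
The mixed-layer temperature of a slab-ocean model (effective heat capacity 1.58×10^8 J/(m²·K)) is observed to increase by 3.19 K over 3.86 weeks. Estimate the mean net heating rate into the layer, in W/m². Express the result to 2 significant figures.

Areal heat capacity C = 1.58×10^8 J/(m²·K) (given).
Required heat per unit area: Q = C ΔT = 1.58×10^8 × 3.19 = 5.04×10^8 J/m².
Flux F = Q / Δt = 5.04×10^8 / 2.33×10^6 s = 216 W/m².

220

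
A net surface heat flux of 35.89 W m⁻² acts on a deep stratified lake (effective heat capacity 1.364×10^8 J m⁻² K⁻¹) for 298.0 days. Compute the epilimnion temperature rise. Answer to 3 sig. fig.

Areal heat capacity C = 1.364×10^8 J m⁻² K⁻¹ (given).
Net heat input Q = F Δt = 35.89 × (298.0 days × 86400 s/day) = 9.24×10^8 J/m².
ΔT = Q / C = 9.24×10^8 / 1.36×10^8 = 6.77 K.

6.77 K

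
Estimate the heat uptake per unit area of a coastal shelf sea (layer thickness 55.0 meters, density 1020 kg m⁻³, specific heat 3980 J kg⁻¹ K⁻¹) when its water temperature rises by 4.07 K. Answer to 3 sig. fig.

Areal heat capacity C = ρ c_p D = 1020 × 3980 × 55.0 = 2.23×10^8 J m⁻² K⁻¹.
ΔQ = C ΔT = 2.23×10^8 × 4.07 = 9.09×10^8 J/m².

9.09×10^8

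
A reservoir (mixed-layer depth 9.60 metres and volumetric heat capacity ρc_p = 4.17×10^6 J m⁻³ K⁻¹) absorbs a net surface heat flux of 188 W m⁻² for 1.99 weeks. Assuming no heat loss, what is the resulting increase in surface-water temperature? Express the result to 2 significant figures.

5.7 K

Areal heat capacity C = ρc_p × D = 4.17×10^6 × 9.60 = 4.00×10^7 J/(m²·K).
Net heat input Q = F Δt = 188 × (1.99 weeks × 6.048×10^5 s/week) = 2.26×10^8 J/m².
ΔT = Q / C = 2.26×10^8 / 4.00×10^7 = 5.65 K.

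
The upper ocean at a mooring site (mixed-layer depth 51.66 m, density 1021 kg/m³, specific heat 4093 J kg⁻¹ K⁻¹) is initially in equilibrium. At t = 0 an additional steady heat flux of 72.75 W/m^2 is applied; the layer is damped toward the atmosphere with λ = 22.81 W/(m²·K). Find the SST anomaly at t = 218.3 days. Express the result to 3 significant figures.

2.75 K

Areal heat capacity C = ρ c_p D = 1021 × 4093 × 51.66 = 2.16×10^8 J m⁻² K⁻¹.
τ = C / λ = 2.16×10^8 / 22.81 = 9.46×10^6 s.
Equilibrium anomaly ΔT_eq = F / λ = 72.75 / 22.81 = 3.19 K.
t = 218.3 days = 1.89×10^7 s, so t/τ = 1.99.
ΔT(t) = ΔT_eq (1 − e^(−t/τ)) = 3.19 × (1 − e^−1.99) = 2.75 K.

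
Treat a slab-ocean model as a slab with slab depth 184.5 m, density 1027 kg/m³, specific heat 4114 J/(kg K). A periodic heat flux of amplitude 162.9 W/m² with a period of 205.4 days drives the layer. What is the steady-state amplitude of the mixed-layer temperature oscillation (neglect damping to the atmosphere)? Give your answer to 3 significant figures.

0.590 K

Areal heat capacity C = ρ c_p D = 1027 × 4114 × 184.5 = 7.80×10^8 J/(m^2 K).
Angular frequency ω = 2π / T = 2π / 1.77×10^7 s = 3.54×10^-7 s⁻¹.
Cω = 7.80×10^8 × 3.54×10^-7 = 276 W/(m²·K).
Amplitude A = F₀ / (Cω) = 162.9 / 276 = 0.590 K.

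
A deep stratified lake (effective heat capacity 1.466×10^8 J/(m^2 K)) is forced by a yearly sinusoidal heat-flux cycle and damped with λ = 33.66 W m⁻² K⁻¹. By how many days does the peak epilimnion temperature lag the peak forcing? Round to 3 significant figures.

41.5 days

Areal heat capacity C = 1.466×10^8 J/(m^2 K) (given).
ω = 2π / 3.15×10^7 s = 1.99×10^-7 s⁻¹.
Phase lag φ = arctan(Cω/λ) = arctan(29.2/33.66) = 0.715 rad.
Time lag = φ / ω = 0.715 / 1.99×10^-7 = 3.59×10^6 s = 41.5 days.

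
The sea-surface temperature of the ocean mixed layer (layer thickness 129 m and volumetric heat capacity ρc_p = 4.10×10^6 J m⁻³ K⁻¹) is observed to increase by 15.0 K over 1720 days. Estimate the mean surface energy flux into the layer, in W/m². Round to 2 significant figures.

53

Areal heat capacity C = ρc_p × D = 4.10×10^6 × 129 = 5.29×10^8 J/(m²·K).
Required heat per unit area: Q = C ΔT = 5.29×10^8 × 15.0 = 7.93×10^9 J/m².
Flux F = Q / Δt = 7.93×10^9 / 1.49×10^8 s = 53.4 W/m².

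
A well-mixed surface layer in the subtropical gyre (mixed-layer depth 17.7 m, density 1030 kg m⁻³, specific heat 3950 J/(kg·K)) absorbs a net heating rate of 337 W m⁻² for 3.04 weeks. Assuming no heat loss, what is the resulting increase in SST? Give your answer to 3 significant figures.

8.60 K

Areal heat capacity C = ρ c_p D = 1030 × 3950 × 17.7 = 7.20×10^7 J/(m^2 K).
Net heat input Q = F Δt = 337 × (3.04 weeks × 6.048×10^5 s/week) = 6.20×10^8 J/m².
ΔT = Q / C = 6.20×10^8 / 7.20×10^7 = 8.60 K.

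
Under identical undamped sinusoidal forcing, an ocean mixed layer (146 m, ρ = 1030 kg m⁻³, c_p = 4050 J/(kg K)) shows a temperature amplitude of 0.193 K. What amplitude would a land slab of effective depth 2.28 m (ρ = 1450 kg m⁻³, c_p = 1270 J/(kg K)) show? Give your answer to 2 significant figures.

C_ocean = 6.09×10^8 J/(m²·K); C_land = 4.20×10^6 J/(m²·K).
A ∝ 1/C ⇒ A_land = A_ocean × C_ocean/C_land = 0.193 × 145 = 28.0 K.

28 K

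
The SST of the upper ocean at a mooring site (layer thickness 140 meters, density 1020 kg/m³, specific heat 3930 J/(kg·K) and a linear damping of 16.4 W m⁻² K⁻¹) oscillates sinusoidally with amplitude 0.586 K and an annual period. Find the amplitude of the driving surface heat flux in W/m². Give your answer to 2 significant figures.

66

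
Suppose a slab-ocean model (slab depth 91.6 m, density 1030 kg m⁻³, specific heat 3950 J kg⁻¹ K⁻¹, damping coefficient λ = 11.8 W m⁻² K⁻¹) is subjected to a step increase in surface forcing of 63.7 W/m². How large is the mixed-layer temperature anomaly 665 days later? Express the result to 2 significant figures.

Areal heat capacity C = ρ c_p D = 1030 × 3950 × 91.6 = 3.73×10^8 J/(m^2 K).
τ = C / λ = 3.73×10^8 / 11.8 = 3.16×10^7 s.
Equilibrium anomaly ΔT_eq = F / λ = 63.7 / 11.8 = 5.40 K.
t = 665 days = 5.75×10^7 s, so t/τ = 1.82.
ΔT(t) = ΔT_eq (1 − e^(−t/τ)) = 5.40 × (1 − e^−1.82) = 4.52 K.

4.5 K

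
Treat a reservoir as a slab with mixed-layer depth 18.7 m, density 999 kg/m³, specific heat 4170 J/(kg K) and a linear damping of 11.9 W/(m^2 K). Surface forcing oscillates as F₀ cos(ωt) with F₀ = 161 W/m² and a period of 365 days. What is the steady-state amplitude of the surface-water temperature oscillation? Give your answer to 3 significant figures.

8.23 K

Areal heat capacity C = ρ c_p D = 999 × 4170 × 18.7 = 7.79×10^7 J/(m^2 K).
Angular frequency ω = 2π / T = 2π / 3.15×10^7 s = 1.99×10^-7 s⁻¹.
√((Cω)² + λ²) = √((15.5)² + 11.9²) = 19.6 W/(m²·K).
Amplitude A = F₀ / √((Cω)²+λ²) = 161 / 19.6 = 8.23 K.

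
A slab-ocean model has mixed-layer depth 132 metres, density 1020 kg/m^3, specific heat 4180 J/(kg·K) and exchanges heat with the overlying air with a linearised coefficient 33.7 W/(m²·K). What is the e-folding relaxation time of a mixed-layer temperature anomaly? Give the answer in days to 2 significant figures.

Areal heat capacity C = ρ c_p D = 1020 × 4180 × 132 = 5.63×10^8 J/(m^2 K).
Relaxation time τ = C / λ = 5.63×10^8 / 33.7 = 1.67×10^7 s.
In days: 1.67×10^7 s / (86400 s/day) = 193 days.

190 days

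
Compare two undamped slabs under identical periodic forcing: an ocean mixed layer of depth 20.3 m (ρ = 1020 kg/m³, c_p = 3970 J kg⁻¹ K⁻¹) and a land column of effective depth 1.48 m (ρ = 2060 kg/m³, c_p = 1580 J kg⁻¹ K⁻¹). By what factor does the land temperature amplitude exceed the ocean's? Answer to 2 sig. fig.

C_ocean = 1020 × 3970 × 20.3 = 8.22×10^7 J/(m²·K).
C_land = 2060 × 1580 × 1.48 = 4.82×10^6 J/(m²·K).
Undamped amplitude ∝ 1/C, so A_land/A_ocean = C_ocean/C_land = 17.1.

17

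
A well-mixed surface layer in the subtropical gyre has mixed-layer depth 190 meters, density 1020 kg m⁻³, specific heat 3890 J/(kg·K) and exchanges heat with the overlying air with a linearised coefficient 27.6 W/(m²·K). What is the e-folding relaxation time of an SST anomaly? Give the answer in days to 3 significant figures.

316 days

Areal heat capacity C = ρ c_p D = 1020 × 3890 × 190 = 7.54×10^8 J m⁻² K⁻¹.
Relaxation time τ = C / λ = 7.54×10^8 / 27.6 = 2.73×10^7 s.
In days: 2.73×10^7 s / (86400 s/day) = 316 days.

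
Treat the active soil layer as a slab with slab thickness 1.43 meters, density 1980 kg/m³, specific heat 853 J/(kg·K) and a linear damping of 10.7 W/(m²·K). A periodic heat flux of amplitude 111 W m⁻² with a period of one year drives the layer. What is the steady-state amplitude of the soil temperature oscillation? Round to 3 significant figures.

10.4 K

Areal heat capacity C = ρ c_p D = 1980 × 853 × 1.43 = 2.42×10^6 J/(m^2 K).
Angular frequency ω = 2π / T = 2π / 3.15×10^7 s = 1.99×10^-7 s⁻¹.
√((Cω)² + λ²) = √((0.481)² + 10.7²) = 10.7 W/(m²·K).
Amplitude A = F₀ / √((Cω)²+λ²) = 111 / 10.7 = 10.4 K.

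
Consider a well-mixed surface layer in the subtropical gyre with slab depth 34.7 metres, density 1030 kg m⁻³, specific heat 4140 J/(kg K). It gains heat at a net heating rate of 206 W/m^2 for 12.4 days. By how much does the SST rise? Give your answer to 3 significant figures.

Areal heat capacity C = ρ c_p D = 1030 × 4140 × 34.7 = 1.48×10^8 J/(m²·K).
Net heat input Q = F Δt = 206 × (12.4 days × 86400 s/day) = 2.21×10^8 J/m².
ΔT = Q / C = 2.21×10^8 / 1.48×10^8 = 1.49 K.

1.49 K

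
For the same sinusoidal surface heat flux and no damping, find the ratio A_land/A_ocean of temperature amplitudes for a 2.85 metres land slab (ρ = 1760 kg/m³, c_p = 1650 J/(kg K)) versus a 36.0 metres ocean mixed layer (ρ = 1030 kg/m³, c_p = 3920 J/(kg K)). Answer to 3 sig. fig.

C_ocean = 1030 × 3920 × 36.0 = 1.45×10^8 J/(m²·K).
C_land = 1760 × 1650 × 2.85 = 8.28×10^6 J/(m²·K).
Undamped amplitude ∝ 1/C, so A_land/A_ocean = C_ocean/C_land = 17.6.

17.6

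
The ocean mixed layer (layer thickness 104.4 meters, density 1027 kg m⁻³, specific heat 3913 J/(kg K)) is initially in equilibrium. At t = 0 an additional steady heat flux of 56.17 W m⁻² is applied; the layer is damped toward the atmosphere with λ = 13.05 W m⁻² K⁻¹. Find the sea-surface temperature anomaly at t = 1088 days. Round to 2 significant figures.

Areal heat capacity C = ρ c_p D = 1027 × 3913 × 104.4 = 4.20×10^8 J/(m^2 K).
τ = C / λ = 4.20×10^8 / 13.05 = 3.21×10^7 s.
Equilibrium anomaly ΔT_eq = F / λ = 56.17 / 13.05 = 4.30 K.
t = 1088 days = 9.40×10^7 s, so t/τ = 2.92.
ΔT(t) = ΔT_eq (1 − e^(−t/τ)) = 4.30 × (1 − e^−2.92) = 4.07 K.

4.1 K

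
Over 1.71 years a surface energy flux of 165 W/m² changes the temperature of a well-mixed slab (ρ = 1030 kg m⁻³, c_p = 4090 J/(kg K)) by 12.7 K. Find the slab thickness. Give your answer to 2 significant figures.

170 m

Heat input Q = F Δt = 165 × 5.40×10^7 s = 8.90×10^9 J/m².
Required areal heat capacity C = Q / ΔT = 7.01×10^8 J/(m²·K).
Depth D = C / (ρ c_p) = 7.01×10^8 / (1030 × 4090) = 166 m.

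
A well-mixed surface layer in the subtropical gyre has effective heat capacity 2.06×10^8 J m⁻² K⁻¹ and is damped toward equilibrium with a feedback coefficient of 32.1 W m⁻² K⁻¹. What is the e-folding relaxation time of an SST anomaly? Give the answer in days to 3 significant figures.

Areal heat capacity C = 2.06×10^8 J m⁻² K⁻¹ (given).
Relaxation time τ = C / λ = 2.06×10^8 / 32.1 = 6.42×10^6 s.
In days: 6.42×10^6 s / (86400 s/day) = 74.3 days.

74.3 days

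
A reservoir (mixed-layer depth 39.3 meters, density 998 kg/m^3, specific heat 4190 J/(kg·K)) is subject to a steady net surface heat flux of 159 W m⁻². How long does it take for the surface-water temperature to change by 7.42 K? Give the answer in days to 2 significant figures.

89 days

Areal heat capacity C = ρ c_p D = 998 × 4190 × 39.3 = 1.64×10^8 J m⁻² K⁻¹.
Time required: Δt = C ΔT / F = 1.64×10^8 × 7.42 / 159 = 7.67×10^6 s.
In days: 7.67×10^6 s / (86400 s/day) = 88.8 days.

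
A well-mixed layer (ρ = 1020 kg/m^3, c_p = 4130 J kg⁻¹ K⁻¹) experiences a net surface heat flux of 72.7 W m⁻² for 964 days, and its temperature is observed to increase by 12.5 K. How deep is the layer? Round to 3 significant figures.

Heat input Q = F Δt = 72.7 × 8.33×10^7 s = 6.06×10^9 J/m².
Required areal heat capacity C = Q / ΔT = 4.84×10^8 J/(m²·K).
Depth D = C / (ρ c_p) = 4.84×10^8 / (1020 × 4130) = 115 m.

115 m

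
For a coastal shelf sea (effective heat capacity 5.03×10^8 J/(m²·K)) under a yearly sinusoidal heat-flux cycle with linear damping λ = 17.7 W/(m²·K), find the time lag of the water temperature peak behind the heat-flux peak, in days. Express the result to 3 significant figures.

Areal heat capacity C = 5.03×10^8 J/(m²·K) (given).
ω = 2π / 3.15×10^7 s = 1.99×10^-7 s⁻¹.
Phase lag φ = arctan(Cω/λ) = arctan(100/17.7) = 1.40 rad.
Time lag = φ / ω = 1.40 / 1.99×10^-7 = 7.01×10^6 s = 81.1 days.

81.1 days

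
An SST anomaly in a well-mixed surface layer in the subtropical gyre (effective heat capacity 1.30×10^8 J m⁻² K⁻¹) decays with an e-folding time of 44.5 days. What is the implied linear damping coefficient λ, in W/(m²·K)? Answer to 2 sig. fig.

34

Areal heat capacity C = 1.30×10^8 J m⁻² K⁻¹ (given).
τ = 44.5 days = 3.84×10^6 s.
λ = C / τ = 1.30×10^8 / 3.84×10^6 = 33.8 W/(m²·K).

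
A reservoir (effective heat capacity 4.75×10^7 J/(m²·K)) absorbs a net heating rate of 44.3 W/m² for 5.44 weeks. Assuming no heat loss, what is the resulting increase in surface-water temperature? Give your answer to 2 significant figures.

Areal heat capacity C = 4.75×10^7 J/(m²·K) (given).
Net heat input Q = F Δt = 44.3 × (5.44 weeks × 6.048×10^5 s/week) = 1.46×10^8 J/m².
ΔT = Q / C = 1.46×10^8 / 4.75×10^7 = 3.07 K.

3.1 K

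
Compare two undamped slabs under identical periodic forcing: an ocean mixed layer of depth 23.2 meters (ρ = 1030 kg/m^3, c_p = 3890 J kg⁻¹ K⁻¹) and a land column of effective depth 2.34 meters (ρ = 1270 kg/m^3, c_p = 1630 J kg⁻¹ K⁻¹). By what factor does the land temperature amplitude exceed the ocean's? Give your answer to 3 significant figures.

19.2

C_ocean = 1030 × 3890 × 23.2 = 9.30×10^7 J/(m²·K).
C_land = 1270 × 1630 × 2.34 = 4.84×10^6 J/(m²·K).
Undamped amplitude ∝ 1/C, so A_land/A_ocean = C_ocean/C_land = 19.2.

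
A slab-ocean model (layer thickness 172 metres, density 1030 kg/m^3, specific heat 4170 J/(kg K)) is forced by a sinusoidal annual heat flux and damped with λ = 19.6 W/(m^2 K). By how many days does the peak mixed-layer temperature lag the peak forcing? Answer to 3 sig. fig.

83.6 days

Areal heat capacity C = ρ c_p D = 1030 × 4170 × 172 = 7.39×10^8 J m⁻² K⁻¹.
ω = 2π / 3.15×10^7 s = 1.99×10^-7 s⁻¹.
Phase lag φ = arctan(Cω/λ) = arctan(147/19.6) = 1.44 rad.
Time lag = φ / ω = 1.44 / 1.99×10^-7 = 7.22×10^6 s = 83.6 days.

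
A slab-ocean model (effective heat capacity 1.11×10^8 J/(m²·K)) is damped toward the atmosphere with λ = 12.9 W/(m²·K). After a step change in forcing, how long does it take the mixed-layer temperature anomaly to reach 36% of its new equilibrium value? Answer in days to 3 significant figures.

Areal heat capacity C = 1.11×10^8 J/(m²·K) (given).
τ = C / λ = 1.11×10^8 / 12.9 = 8.60×10^6 s.
Fraction reached: 1 − e^(−t/τ) = 0.36 ⇒ t = −τ ln(1 − 0.36) = τ × 0.446.
t = 3.84×10^6 s = 44.4 days.

44.4 days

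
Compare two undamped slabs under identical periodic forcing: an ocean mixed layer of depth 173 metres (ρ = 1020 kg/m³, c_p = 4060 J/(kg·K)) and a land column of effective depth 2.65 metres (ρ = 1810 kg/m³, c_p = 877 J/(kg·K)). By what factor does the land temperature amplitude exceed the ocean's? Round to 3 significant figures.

170

C_ocean = 1020 × 4060 × 173 = 7.16×10^8 J/(m²·K).
C_land = 1810 × 877 × 2.65 = 4.21×10^6 J/(m²·K).
Undamped amplitude ∝ 1/C, so A_land/A_ocean = C_ocean/C_land = 170.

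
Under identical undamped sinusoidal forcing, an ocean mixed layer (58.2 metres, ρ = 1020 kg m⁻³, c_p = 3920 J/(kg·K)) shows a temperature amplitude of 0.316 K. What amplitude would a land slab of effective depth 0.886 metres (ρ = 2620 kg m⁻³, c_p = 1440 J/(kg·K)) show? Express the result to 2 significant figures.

C_ocean = 2.33×10^8 J/(m²·K); C_land = 3.34×10^6 J/(m²·K).
A ∝ 1/C ⇒ A_land = A_ocean × C_ocean/C_land = 0.316 × 69.6 = 22.0 K.

22 K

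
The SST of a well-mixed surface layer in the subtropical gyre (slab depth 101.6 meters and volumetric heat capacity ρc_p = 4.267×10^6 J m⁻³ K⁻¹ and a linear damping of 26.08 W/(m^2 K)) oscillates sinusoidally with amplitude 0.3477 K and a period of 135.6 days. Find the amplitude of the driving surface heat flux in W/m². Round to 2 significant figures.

81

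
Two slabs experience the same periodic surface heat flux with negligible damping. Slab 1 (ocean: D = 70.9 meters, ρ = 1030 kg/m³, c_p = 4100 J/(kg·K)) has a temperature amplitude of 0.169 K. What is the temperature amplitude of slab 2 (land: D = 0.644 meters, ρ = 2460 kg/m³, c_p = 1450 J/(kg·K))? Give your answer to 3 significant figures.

22.0 K

C_ocean = 2.99×10^8 J/(m²·K); C_land = 2.30×10^6 J/(m²·K).
A ∝ 1/C ⇒ A_land = A_ocean × C_ocean/C_land = 0.169 × 130 = 22.0 K.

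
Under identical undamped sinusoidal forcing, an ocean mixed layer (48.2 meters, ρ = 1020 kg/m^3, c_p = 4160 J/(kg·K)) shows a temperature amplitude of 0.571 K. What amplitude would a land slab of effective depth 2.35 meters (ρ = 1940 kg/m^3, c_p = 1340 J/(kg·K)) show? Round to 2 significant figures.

C_ocean = 2.05×10^8 J/(m²·K); C_land = 6.11×10^6 J/(m²·K).
A ∝ 1/C ⇒ A_land = A_ocean × C_ocean/C_land = 0.571 × 33.5 = 19.1 K.

19 K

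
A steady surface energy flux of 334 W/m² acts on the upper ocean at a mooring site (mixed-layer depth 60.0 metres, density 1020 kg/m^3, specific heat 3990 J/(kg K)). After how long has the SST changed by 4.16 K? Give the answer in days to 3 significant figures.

35.2 days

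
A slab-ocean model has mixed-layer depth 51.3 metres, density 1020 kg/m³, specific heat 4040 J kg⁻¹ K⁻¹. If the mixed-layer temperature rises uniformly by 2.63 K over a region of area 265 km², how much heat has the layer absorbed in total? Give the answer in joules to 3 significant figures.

1.47×10^17 J

Areal heat capacity C = ρ c_p D = 1020 × 4040 × 51.3 = 2.11×10^8 J/(m²·K).
Heat per unit area: q = C ΔT = 2.11×10^8 × 2.63 = 5.56×10^8 J/m².
Total heat: Q = q × A = 5.56×10^8 × (265 × 10⁶ m²) = 1.47×10^17 J.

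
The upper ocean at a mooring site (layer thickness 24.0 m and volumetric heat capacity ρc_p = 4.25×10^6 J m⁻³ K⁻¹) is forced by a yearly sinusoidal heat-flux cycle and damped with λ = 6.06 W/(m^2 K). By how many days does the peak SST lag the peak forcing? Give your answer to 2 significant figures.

74 days

Areal heat capacity C = ρc_p × D = 4.25×10^6 × 24.0 = 1.02×10^8 J/(m²·K).
ω = 2π / 3.15×10^7 s = 1.99×10^-7 s⁻¹.
Phase lag φ = arctan(Cω/λ) = arctan(20.3/6.06) = 1.28 rad.
Time lag = φ / ω = 1.28 / 1.99×10^-7 = 6.43×10^6 s = 74.4 days.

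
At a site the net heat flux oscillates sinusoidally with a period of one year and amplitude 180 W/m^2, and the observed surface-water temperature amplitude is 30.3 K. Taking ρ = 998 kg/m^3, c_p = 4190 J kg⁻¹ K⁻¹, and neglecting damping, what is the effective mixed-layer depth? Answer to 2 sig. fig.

7.1 m

ω = 2π / 3.15×10^7 s = 1.99×10^-7 s⁻¹.
Required C = F₀ / (A ω) = 180 / (30.3 × 1.99×10^-7) = 2.98×10^7 J/(m²·K).
D = C / (ρ c_p) = 2.98×10^7 / (998 × 4190) = 7.13 m.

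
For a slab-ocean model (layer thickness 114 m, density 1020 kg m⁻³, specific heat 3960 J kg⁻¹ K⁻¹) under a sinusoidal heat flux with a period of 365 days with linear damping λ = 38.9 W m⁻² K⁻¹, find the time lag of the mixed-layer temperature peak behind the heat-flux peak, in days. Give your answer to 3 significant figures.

68.0 days

Areal heat capacity C = ρ c_p D = 1020 × 3960 × 114 = 4.60×10^8 J/(m²·K).
ω = 2π / 3.15×10^7 s = 1.99×10^-7 s⁻¹.
Phase lag φ = arctan(Cω/λ) = arctan(91.7/38.9) = 1.17 rad.
Time lag = φ / ω = 1.17 / 1.99×10^-7 = 5.87×10^6 s = 68.0 days.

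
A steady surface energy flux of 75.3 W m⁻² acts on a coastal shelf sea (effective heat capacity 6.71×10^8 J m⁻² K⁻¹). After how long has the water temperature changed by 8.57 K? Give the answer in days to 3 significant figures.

Areal heat capacity C = 6.71×10^8 J m⁻² K⁻¹ (given).
Time required: Δt = C ΔT / F = 6.71×10^8 × 8.57 / 75.3 = 7.64×10^7 s.
In days: 7.64×10^7 s / (86400 s/day) = 884 days.

884 days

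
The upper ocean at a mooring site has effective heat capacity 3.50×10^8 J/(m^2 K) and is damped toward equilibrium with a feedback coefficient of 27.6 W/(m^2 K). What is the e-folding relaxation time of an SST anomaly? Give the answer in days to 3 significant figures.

Areal heat capacity C = 3.50×10^8 J/(m^2 K) (given).
Relaxation time τ = C / λ = 3.50×10^8 / 27.6 = 1.27×10^7 s.
In days: 1.27×10^7 s / (86400 s/day) = 147 days.

147 days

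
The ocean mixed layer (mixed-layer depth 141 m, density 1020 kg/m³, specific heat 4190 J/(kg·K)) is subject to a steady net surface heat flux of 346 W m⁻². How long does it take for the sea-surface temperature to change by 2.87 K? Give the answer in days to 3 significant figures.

Areal heat capacity C = ρ c_p D = 1020 × 4190 × 141 = 6.03×10^8 J/(m^2 K).
Time required: Δt = C ΔT / F = 6.03×10^8 × 2.87 / 346 = 5.00×10^6 s.
In days: 5.00×10^6 s / (86400 s/day) = 57.9 days.

57.9 days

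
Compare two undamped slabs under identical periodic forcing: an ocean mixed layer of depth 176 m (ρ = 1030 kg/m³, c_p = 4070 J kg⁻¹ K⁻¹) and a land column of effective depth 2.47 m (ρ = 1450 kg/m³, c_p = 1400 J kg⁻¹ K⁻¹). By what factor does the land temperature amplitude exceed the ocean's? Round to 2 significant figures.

C_ocean = 1030 × 4070 × 176 = 7.38×10^8 J/(m²·K).
C_land = 1450 × 1400 × 2.47 = 5.01×10^6 J/(m²·K).
Undamped amplitude ∝ 1/C, so A_land/A_ocean = C_ocean/C_land = 147.

150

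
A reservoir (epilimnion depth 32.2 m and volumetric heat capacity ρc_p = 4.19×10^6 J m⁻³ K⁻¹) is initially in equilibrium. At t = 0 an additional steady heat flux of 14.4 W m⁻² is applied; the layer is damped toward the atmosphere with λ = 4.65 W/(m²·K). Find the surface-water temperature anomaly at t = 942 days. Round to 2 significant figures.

2.9 K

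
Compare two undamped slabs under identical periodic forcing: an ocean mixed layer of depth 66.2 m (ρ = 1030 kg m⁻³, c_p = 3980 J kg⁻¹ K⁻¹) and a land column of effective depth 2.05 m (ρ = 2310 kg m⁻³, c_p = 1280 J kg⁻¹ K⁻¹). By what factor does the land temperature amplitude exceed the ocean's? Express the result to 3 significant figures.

C_ocean = 1030 × 3980 × 66.2 = 2.71×10^8 J/(m²·K).
C_land = 2310 × 1280 × 2.05 = 6.06×10^6 J/(m²·K).
Undamped amplitude ∝ 1/C, so A_land/A_ocean = C_ocean/C_land = 44.8.

44.8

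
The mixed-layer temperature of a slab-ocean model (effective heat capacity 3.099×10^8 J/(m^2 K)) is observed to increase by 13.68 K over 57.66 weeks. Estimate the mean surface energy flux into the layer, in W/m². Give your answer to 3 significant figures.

122

Areal heat capacity C = 3.099×10^8 J/(m^2 K) (given).
Required heat per unit area: Q = C ΔT = 3.10×10^8 × 13.68 = 4.24×10^9 J/m².
Flux F = Q / Δt = 4.24×10^9 / 3.49×10^7 s = 122 W/m².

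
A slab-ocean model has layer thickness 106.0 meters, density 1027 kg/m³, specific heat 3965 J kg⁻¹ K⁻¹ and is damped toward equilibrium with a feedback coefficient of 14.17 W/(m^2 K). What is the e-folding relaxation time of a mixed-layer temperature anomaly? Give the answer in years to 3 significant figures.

Areal heat capacity C = ρ c_p D = 1027 × 3965 × 106.0 = 4.32×10^8 J/(m^2 K).
Relaxation time τ = C / λ = 4.32×10^8 / 14.17 = 3.05×10^7 s.
In years: 3.05×10^7 s / (3.156×10^7 s/year) = 0.965 years.

0.965 years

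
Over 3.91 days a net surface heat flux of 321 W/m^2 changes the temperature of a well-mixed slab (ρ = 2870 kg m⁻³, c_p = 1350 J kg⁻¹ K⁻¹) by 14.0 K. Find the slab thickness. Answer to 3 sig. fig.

2.00 m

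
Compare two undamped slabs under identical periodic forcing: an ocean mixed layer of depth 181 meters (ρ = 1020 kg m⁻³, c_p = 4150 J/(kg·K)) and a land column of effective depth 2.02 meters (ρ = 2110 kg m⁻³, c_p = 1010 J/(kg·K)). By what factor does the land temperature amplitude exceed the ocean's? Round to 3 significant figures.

178

C_ocean = 1020 × 4150 × 181 = 7.66×10^8 J/(m²·K).
C_land = 2110 × 1010 × 2.02 = 4.30×10^6 J/(m²·K).
Undamped amplitude ∝ 1/C, so A_land/A_ocean = C_ocean/C_land = 178.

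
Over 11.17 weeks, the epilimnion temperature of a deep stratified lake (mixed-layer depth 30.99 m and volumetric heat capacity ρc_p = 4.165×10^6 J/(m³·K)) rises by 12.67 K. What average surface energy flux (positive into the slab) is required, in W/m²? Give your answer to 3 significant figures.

242

Areal heat capacity C = ρc_p × D = 4.165×10^6 × 30.99 = 1.29×10^8 J m⁻² K⁻¹.
Required heat per unit area: Q = C ΔT = 1.29×10^8 × 12.67 = 1.64×10^9 J/m².
Flux F = Q / Δt = 1.64×10^9 / 6.76×10^6 s = 242 W/m².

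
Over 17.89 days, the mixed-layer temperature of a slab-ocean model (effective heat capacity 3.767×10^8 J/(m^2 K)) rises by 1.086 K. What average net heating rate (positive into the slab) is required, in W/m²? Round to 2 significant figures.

Areal heat capacity C = 3.767×10^8 J/(m^2 K) (given).
Required heat per unit area: Q = C ΔT = 3.77×10^8 × 1.086 = 4.09×10^8 J/m².
Flux F = Q / Δt = 4.09×10^8 / 1.55×10^6 s = 265 W/m².

260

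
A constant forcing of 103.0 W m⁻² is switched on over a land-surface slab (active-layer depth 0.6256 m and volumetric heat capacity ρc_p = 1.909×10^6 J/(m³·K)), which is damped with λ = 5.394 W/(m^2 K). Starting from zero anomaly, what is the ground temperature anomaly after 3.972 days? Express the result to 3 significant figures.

15.0 K

Areal heat capacity C = ρc_p × D = 1.909×10^6 × 0.6256 = 1.19×10^6 J m⁻² K⁻¹.
τ = C / λ = 1.19×10^6 / 5.394 = 2.21×10^5 s.
Equilibrium anomaly ΔT_eq = F / λ = 103.0 / 5.394 = 19.1 K.
t = 3.972 days = 3.43×10^5 s, so t/τ = 1.55.
ΔT(t) = ΔT_eq (1 − e^(−t/τ)) = 19.1 × (1 − e^−1.55) = 15.0 K.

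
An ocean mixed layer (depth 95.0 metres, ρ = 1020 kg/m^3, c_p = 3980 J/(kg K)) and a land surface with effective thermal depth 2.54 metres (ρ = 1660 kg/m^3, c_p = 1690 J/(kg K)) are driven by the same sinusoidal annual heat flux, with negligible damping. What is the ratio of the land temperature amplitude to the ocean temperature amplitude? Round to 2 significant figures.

54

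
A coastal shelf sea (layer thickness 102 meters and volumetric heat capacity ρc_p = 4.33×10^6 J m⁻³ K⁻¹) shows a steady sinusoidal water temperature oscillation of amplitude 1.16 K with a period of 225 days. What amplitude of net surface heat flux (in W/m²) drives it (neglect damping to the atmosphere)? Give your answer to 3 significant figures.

166

Areal heat capacity C = ρc_p × D = 4.33×10^6 × 102 = 4.42×10^8 J m⁻² K⁻¹.
ω = 2π / 1.94×10^7 s = 3.23×10^-7 s⁻¹.
Cω = 4.42×10^8 × 3.23×10^-7 = 143 W/(m²·K).
F₀ = A × Cω = 1.16 × 143 = 166 W/m².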